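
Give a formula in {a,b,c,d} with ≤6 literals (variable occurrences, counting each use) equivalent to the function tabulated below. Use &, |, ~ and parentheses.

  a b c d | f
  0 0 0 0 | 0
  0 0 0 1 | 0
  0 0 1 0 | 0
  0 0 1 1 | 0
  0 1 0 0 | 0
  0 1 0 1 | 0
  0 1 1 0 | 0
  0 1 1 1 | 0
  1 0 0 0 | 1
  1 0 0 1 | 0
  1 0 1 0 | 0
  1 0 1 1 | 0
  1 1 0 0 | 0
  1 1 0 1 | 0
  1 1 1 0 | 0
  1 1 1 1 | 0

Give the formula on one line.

((~d & a) & (~b & (b | ~c)))

  ~d = 1010101010101010
  (~d & a) = 0000000010101010
  ~b = 1111000011110000
  ~c = 1100110011001100
  (b | ~c) = 1100111111001111
  (~b & (b | ~c)) = 1100000011000000
  ((~d & a) & (~b & (b | ~c))) = 0000000010000000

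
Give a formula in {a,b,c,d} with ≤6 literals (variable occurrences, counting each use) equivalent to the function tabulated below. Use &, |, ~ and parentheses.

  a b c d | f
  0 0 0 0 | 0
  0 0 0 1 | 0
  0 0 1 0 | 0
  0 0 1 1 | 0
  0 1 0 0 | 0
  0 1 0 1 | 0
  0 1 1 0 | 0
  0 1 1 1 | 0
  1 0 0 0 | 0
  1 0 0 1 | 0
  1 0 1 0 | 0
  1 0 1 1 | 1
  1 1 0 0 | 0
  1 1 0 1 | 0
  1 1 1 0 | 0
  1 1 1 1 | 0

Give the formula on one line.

  ~b = 1111000011110000
  (a & ~b) = 0000000011110000
  ~a = 1111111100000000
  (c & d) = 0001000100010001
  (~a | (c & d)) = 1111111100010001
  ((a & ~b) & (~a | (c & d))) = 0000000000010000

((a & ~b) & (~a | (c & d)))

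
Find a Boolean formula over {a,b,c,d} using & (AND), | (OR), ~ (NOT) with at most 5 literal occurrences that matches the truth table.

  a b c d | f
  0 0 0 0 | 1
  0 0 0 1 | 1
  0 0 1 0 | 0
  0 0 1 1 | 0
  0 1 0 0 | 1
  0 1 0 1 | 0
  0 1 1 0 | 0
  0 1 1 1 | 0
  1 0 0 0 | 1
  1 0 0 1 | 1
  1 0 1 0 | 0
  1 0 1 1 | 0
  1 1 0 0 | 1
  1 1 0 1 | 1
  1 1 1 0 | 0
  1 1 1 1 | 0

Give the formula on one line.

(((~b | (c | ~d)) | a) & ~c)

  ~b = 1111000011110000
  ~d = 1010101010101010
  (c | ~d) = 1011101110111011
  (~b | (c | ~d)) = 1111101111111011
  ((~b | (c | ~d)) | a) = 1111101111111111
  ~c = 1100110011001100
  (((~b | (c | ~d)) | a) & ~c) = 1100100011001100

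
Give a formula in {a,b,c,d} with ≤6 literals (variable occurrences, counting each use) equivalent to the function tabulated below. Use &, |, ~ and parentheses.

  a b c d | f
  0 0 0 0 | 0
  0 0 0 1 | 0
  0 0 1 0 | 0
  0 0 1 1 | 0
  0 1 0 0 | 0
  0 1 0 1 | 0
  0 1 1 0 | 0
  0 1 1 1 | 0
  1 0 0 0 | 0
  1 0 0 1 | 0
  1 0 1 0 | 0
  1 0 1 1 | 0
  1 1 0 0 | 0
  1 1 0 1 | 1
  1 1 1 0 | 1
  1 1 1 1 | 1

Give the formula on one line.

  (a & b) = 0000000000001111
  (c | d) = 0111011101110111
  ((a & b) & (c | d)) = 0000000000000111

((a & b) & (c | d))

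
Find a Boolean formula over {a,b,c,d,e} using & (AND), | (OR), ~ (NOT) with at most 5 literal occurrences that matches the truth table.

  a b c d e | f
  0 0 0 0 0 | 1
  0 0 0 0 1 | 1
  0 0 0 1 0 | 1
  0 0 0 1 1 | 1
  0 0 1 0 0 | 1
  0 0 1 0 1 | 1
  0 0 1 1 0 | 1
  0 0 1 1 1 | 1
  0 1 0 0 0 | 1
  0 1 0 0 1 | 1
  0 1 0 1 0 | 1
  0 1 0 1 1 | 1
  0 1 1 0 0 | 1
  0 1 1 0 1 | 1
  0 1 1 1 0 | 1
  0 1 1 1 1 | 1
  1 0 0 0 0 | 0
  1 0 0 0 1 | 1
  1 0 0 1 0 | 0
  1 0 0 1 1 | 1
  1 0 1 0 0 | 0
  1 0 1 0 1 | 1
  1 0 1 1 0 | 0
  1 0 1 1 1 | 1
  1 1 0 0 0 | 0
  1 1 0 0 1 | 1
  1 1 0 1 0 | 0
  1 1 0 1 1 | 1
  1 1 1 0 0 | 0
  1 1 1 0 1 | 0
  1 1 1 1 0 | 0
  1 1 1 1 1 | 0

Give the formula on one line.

  ~b = 11111111000000001111111100000000
  ~c = 11110000111100001111000011110000
  (~b | ~c) = 11111111111100001111111111110000
  ((~b | ~c) & e) = 01010101010100000101010101010000
  ~a = 11111111111111110000000000000000
  (((~b | ~c) & e) | ~a) = 11111111111111110101010101010000

(((~b | ~c) & e) | ~a)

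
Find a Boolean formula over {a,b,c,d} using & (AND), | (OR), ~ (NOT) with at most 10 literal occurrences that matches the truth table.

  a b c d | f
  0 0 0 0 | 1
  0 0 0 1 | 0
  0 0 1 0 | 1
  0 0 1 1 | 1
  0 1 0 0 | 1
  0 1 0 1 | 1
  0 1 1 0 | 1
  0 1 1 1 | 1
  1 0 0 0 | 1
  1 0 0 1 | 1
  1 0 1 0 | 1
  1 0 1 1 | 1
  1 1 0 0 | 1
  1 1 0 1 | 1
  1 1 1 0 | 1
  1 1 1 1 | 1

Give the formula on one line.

((~d | (b & ~a)) | (c | ((b & ~a) | a)))

  ~d = 1010101010101010
  ~a = 1111111100000000
  (b & ~a) = 0000111100000000
  (~d | (b & ~a)) = 1010111110101010
  ((b & ~a) | a) = 0000111111111111
  (c | ((b & ~a) | a)) = 0011111111111111
  ((~d | (b & ~a)) | (c | ((b & ~a) | a))) = 1011111111111111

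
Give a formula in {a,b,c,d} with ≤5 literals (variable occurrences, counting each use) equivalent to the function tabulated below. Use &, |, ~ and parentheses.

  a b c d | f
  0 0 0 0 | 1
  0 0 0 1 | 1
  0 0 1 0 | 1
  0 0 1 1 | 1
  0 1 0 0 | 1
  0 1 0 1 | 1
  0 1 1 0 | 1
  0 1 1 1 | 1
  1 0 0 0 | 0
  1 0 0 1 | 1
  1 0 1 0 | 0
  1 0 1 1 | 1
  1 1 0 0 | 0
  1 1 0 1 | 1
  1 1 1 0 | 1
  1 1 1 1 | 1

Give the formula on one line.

  ~a = 1111111100000000
  (c | ~a) = 1111111100110011
  (b & (c | ~a)) = 0000111100000011
  (d | ~a) = 1111111101010101
  ((b & (c | ~a)) | (d | ~a)) = 1111111101010111

((b & (c | ~a)) | (d | ~a))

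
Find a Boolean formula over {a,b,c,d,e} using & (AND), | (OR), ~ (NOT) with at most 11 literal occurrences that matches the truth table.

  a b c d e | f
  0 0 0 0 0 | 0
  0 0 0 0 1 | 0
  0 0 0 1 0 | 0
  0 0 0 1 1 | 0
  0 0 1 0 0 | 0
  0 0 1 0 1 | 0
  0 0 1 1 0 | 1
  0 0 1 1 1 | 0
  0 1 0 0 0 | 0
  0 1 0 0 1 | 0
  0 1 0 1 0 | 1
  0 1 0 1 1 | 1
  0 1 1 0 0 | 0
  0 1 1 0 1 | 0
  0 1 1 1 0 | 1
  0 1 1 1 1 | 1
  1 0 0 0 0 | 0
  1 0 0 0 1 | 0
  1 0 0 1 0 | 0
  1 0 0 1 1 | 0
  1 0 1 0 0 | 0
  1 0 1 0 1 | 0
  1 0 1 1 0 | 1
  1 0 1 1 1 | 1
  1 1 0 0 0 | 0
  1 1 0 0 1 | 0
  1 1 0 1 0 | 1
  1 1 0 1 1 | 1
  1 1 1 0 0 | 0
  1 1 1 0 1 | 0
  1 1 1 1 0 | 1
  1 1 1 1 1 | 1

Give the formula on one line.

((((c & a) | ((c | (a & b)) & ~e)) | b) & d)

  (c & a) = 00000000000000000000111100001111
  (a & b) = 00000000000000000000000011111111
  (c | (a & b)) = 00001111000011110000111111111111
  ~e = 10101010101010101010101010101010
  ((c | (a & b)) & ~e) = 00001010000010100000101010101010
  ((c & a) | ((c | (a & b)) & ~e)) = 00001010000010100000111110101111
  (((c & a) | ((c | (a & b)) & ~e)) | b) = 00001010111111110000111111111111
  ((((c & a) | ((c | (a & b)) & ~e)) | b) & d) = 00000010001100110000001100110011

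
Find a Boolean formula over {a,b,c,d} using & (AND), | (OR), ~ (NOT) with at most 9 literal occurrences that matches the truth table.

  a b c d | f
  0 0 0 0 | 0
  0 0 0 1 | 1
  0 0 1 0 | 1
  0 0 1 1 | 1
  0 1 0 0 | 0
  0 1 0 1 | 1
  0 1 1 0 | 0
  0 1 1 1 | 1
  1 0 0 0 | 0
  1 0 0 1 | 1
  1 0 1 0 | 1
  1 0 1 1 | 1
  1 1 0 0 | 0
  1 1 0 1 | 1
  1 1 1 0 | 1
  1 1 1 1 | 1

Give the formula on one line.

  (c & a) = 0000000000110011
  ~a = 1111111100000000
  (d & ~a) = 0101010100000000
  ((c & a) | (d & ~a)) = 0101010100110011
  ~c = 1100110011001100
  (d & ~c) = 0100010001000100
  ~b = 1111000011110000
  (c & ~b) = 0011000000110000
  ((d & ~c) | (c & ~b)) = 0111010001110100
  (((c & a) | (d & ~a)) | ((d & ~c) | (c & ~b))) = 0111010101110111

(((c & a) | (d & ~a)) | ((d & ~c) | (c & ~b)))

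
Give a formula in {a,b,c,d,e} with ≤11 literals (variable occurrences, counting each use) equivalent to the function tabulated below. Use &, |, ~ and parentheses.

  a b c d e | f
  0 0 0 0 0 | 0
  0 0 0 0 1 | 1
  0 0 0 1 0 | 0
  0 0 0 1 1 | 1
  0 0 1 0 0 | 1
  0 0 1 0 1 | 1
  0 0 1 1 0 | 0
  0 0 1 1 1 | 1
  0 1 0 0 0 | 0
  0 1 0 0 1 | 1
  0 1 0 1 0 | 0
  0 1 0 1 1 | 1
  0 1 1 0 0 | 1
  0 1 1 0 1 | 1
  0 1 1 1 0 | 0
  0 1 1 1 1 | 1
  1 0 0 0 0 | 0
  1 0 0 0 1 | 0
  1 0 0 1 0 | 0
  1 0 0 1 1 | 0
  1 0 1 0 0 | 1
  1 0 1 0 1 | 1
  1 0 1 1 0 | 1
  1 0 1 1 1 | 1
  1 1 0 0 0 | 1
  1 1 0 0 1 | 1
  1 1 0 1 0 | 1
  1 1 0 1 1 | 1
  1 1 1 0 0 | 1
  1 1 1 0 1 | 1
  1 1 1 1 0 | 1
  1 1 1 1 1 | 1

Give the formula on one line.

  ~a = 11111111111111110000000000000000
  (e & ~a) = 01010101010101010000000000000000
  (b | c) = 00001111111111110000111111111111
  ((e & ~a) | (b | c)) = 01011111111111110000111111111111
  ~d = 11001100110011001100110011001100
  (~d & c) = 00001100000011000000110000001100
  ((~d & c) | e) = 01011101010111010101110101011101
  (e | a) = 01010101010101011111111111111111
  (((~d & c) | e) | (e | a)) = 01011101010111011111111111111111
  (((e & ~a) | (b | c)) & (((~d & c) | e) | (e | a))) = 01011101010111010000111111111111

(((e & ~a) | (b | c)) & (((~d & c) | e) | (e | a)))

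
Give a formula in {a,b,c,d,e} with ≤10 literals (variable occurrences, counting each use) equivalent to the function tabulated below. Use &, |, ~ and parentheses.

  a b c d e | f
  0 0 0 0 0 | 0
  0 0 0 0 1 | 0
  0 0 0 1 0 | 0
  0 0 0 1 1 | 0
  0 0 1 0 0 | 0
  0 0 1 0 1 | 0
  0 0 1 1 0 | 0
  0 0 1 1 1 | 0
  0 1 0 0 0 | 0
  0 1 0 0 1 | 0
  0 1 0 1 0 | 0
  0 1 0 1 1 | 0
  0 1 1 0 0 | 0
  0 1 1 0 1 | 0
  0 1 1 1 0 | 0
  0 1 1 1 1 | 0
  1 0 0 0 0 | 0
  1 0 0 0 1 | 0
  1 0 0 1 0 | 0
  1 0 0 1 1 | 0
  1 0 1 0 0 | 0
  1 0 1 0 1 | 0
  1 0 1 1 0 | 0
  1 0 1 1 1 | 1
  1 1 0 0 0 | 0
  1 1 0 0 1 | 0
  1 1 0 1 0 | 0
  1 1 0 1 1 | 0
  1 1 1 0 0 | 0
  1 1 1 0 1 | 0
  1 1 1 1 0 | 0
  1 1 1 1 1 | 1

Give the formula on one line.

((e & (~d | ((~b & ~e) | ((b & ~e) | a)))) & (c & d))

  ~d = 11001100110011001100110011001100
  ~b = 11111111000000001111111100000000
  ~e = 10101010101010101010101010101010
  (~b & ~e) = 10101010000000001010101000000000
  (b & ~e) = 00000000101010100000000010101010
  ((b & ~e) | a) = 00000000101010101111111111111111
  ((~b & ~e) | ((b & ~e) | a)) = 10101010101010101111111111111111
  (~d | ((~b & ~e) | ((b & ~e) | a))) = 11101110111011101111111111111111
  (e & (~d | ((~b & ~e) | ((b & ~e) | a)))) = 01000100010001000101010101010101
  (c & d) = 00000011000000110000001100000011
  ((e & (~d | ((~b & ~e) | ((b & ~e) | a)))) & (c & d)) = 00000000000000000000000100000001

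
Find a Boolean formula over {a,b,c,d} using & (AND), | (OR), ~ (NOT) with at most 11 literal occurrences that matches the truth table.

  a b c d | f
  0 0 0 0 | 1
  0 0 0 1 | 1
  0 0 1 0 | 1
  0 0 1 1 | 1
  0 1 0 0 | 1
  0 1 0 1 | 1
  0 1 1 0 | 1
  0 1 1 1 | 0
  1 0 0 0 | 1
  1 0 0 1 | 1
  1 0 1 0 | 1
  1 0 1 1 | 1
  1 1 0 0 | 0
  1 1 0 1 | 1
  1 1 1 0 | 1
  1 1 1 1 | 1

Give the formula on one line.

(((b & c) | (~a | (d | ~b))) & (~d | ((a | ~b) | ~c)))

  (b & c) = 0000001100000011
  ~a = 1111111100000000
  ~b = 1111000011110000
  (d | ~b) = 1111010111110101
  (~a | (d | ~b)) = 1111111111110101
  ((b & c) | (~a | (d | ~b))) = 1111111111110111
  ~d = 1010101010101010
  (a | ~b) = 1111000011111111
  ~c = 1100110011001100
  ((a | ~b) | ~c) = 1111110011111111
  (~d | ((a | ~b) | ~c)) = 1111111011111111
  (((b & c) | (~a | (d | ~b))) & (~d | ((a | ~b) | ~c))) = 1111111011110111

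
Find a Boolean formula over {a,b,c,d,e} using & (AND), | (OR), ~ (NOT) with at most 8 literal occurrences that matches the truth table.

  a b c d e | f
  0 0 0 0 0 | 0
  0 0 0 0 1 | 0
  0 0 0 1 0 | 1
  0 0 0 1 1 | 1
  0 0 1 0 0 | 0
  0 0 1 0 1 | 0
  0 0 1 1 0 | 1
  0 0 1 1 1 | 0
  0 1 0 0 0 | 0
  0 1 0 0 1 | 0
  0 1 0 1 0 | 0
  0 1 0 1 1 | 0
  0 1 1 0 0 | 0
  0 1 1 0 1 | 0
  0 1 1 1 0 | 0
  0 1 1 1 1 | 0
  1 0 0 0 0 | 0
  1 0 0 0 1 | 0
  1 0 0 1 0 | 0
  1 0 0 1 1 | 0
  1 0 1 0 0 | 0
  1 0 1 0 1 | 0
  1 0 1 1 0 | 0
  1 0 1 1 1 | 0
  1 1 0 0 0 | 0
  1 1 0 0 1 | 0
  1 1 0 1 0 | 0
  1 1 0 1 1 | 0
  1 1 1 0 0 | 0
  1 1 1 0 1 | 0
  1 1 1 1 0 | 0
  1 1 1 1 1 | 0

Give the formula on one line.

  ~e = 10101010101010101010101010101010
  ~c = 11110000111100001111000011110000
  ~a = 11111111111111110000000000000000
  (~c & ~a) = 11110000111100000000000000000000
  (~e | (~c & ~a)) = 11111010111110101010101010101010
  ~b = 11111111000000001111111100000000
  (~a & ~b) = 11111111000000000000000000000000
  ((~a & ~b) & d) = 00110011000000000000000000000000
  ((~e | (~c & ~a)) & ((~a & ~b) & d)) = 00110010000000000000000000000000

((~e | (~c & ~a)) & ((~a & ~b) & d))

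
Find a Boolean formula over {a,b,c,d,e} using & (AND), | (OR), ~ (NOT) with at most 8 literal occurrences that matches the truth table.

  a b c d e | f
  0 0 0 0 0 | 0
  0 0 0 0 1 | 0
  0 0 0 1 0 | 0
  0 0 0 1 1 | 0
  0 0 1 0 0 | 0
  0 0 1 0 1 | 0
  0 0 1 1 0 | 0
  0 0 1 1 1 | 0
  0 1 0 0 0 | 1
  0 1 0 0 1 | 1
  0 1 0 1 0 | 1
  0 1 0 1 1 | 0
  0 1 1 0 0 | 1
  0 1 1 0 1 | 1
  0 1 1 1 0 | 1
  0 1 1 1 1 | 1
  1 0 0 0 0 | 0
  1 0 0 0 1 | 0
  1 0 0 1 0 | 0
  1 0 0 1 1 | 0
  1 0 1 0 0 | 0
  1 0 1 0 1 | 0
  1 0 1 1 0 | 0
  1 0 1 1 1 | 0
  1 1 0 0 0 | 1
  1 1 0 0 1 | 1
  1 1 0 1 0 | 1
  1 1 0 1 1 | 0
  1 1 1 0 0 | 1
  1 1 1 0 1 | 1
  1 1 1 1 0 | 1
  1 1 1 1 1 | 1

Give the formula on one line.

((((~b | c) | (c | ~d)) | (b & ~e)) & b)

  ~b = 11111111000000001111111100000000
  (~b | c) = 11111111000011111111111100001111
  ~d = 11001100110011001100110011001100
  (c | ~d) = 11001111110011111100111111001111
  ((~b | c) | (c | ~d)) = 11111111110011111111111111001111
  ~e = 10101010101010101010101010101010
  (b & ~e) = 00000000101010100000000010101010
  (((~b | c) | (c | ~d)) | (b & ~e)) = 11111111111011111111111111101111
  ((((~b | c) | (c | ~d)) | (b & ~e)) & b) = 00000000111011110000000011101111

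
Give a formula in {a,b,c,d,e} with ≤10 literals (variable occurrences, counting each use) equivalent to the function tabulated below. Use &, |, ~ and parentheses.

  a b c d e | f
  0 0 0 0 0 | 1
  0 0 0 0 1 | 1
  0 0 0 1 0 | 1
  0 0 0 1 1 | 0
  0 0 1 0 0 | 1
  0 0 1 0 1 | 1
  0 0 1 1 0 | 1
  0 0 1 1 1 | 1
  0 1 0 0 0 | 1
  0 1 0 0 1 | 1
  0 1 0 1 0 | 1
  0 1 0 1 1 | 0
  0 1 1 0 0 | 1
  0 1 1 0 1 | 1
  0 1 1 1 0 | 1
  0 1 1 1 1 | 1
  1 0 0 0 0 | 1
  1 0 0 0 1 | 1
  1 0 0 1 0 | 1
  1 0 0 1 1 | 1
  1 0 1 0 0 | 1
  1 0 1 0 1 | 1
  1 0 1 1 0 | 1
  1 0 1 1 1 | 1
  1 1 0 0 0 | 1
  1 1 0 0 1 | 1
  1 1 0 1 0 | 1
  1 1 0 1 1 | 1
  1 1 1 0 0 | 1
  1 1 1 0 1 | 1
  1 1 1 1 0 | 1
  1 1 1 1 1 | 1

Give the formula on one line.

  ~d = 11001100110011001100110011001100
  (a | ~d) = 11001100110011001111111111111111
  ~e = 10101010101010101010101010101010
  (c | ~e) = 10101111101011111010111110101111
  ((c | ~e) | ~d) = 11101111111011111110111111101111
  (b & a) = 00000000000000000000000011111111
  (((c | ~e) | ~d) | (b & a)) = 11101111111011111110111111111111
  ((a | ~d) | (((c | ~e) | ~d) | (b & a))) = 11101111111011111111111111111111

((a | ~d) | (((c | ~e) | ~d) | (b & a)))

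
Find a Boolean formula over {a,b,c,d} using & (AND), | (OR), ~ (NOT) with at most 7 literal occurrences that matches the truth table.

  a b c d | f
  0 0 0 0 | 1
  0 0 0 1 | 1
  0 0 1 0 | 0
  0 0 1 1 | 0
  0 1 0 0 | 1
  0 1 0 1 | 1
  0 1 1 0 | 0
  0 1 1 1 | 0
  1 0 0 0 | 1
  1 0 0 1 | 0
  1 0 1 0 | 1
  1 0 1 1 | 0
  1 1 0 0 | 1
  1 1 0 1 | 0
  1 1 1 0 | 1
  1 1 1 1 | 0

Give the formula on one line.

  ~a = 1111111100000000
  ~d = 1010101010101010
  (~a | ~d) = 1111111110101010
  ~c = 1100110011001100
  (~c | a) = 1100110011111111
  ((~a | ~d) & (~c | a)) = 1100110010101010

((~a | ~d) & (~c | a))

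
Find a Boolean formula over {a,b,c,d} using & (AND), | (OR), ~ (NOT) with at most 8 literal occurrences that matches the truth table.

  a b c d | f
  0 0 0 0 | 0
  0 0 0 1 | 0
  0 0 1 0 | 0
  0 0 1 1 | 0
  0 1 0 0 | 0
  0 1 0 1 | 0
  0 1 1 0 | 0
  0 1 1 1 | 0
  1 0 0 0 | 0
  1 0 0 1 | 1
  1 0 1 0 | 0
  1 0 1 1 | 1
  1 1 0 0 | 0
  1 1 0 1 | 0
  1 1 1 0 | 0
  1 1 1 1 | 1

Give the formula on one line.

  ~b = 1111000011110000
  (c | ~b) = 1111001111110011
  ((c | ~b) & d) = 0101000101010001
  ~d = 1010101010101010
  (~b & ~d) = 1010000010100000
  (d & a) = 0000000001010101
  ((~b & ~d) | (d & a)) = 1010000011110101
  (((c | ~b) & d) & ((~b & ~d) | (d & a))) = 0000000001010001

(((c | ~b) & d) & ((~b & ~d) | (d & a)))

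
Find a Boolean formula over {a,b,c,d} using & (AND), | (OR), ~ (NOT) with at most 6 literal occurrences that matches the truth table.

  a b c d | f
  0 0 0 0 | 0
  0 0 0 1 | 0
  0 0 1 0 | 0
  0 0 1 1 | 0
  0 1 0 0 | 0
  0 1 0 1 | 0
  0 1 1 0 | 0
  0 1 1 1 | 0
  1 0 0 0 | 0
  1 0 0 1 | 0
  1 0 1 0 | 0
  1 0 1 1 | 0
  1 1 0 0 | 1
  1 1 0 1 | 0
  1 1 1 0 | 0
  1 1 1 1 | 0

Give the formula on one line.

  ~b = 1111000011110000
  (a | ~b) = 1111000011111111
  ~d = 1010101010101010
  (b & ~d) = 0000101000001010
  ~c = 1100110011001100
  ((b & ~d) & ~c) = 0000100000001000
  ((a | ~b) & ((b & ~d) & ~c)) = 0000000000001000

((a | ~b) & ((b & ~d) & ~c))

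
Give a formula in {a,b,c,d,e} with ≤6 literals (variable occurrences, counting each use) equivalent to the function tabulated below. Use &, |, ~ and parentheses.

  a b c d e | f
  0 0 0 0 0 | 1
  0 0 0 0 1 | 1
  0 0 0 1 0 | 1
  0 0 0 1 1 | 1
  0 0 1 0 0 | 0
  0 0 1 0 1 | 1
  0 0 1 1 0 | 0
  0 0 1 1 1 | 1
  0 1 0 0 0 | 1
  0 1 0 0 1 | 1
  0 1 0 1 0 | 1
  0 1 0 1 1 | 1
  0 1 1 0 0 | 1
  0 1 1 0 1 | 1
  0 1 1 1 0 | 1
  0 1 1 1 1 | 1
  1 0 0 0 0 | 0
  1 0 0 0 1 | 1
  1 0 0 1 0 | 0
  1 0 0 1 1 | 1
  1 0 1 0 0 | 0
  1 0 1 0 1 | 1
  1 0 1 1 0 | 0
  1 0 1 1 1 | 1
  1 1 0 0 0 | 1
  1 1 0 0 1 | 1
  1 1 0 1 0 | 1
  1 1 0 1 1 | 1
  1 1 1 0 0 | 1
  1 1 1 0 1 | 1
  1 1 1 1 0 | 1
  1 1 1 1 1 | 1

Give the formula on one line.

(b | ((~c & (b | (~a | c))) | e))

  ~c = 11110000111100001111000011110000
  ~a = 11111111111111110000000000000000
  (~a | c) = 11111111111111110000111100001111
  (b | (~a | c)) = 11111111111111110000111111111111
  (~c & (b | (~a | c))) = 11110000111100000000000011110000
  ((~c & (b | (~a | c))) | e) = 11110101111101010101010111110101
  (b | ((~c & (b | (~a | c))) | e)) = 11110101111111110101010111111111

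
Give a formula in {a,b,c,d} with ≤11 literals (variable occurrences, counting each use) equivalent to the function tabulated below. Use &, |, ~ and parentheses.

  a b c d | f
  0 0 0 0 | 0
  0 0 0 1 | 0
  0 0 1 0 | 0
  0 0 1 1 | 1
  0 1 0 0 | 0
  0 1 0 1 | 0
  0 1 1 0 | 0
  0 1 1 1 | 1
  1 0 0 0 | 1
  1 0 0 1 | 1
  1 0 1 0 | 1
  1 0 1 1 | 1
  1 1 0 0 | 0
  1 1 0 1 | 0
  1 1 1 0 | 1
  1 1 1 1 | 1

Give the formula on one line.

((c & (((~d | c) & d) | a)) | ((~c & (~b | c)) & a))

  ~d = 1010101010101010
  (~d | c) = 1011101110111011
  ((~d | c) & d) = 0001000100010001
  (((~d | c) & d) | a) = 0001000111111111
  (c & (((~d | c) & d) | a)) = 0001000100110011
  ~c = 1100110011001100
  ~b = 1111000011110000
  (~b | c) = 1111001111110011
  (~c & (~b | c)) = 1100000011000000
  ((~c & (~b | c)) & a) = 0000000011000000
  ((c & (((~d | c) & d) | a)) | ((~c & (~b | c)) & a)) = 0001000111110011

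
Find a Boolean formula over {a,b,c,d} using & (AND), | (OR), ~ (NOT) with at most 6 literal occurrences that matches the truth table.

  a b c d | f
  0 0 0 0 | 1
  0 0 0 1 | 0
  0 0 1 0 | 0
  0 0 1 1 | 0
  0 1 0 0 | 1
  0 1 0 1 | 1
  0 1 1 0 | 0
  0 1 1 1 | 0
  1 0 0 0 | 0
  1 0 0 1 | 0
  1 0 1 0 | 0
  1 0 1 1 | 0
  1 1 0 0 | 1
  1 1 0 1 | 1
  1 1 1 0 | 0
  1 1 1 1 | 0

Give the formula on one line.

  ~d = 1010101010101010
  ~a = 1111111100000000
  (~d & ~a) = 1010101000000000
  ((~d & ~a) | b) = 1010111100001111
  ~c = 1100110011001100
  (((~d & ~a) | b) & ~c) = 1000110000001100

(((~d & ~a) | b) & ~c)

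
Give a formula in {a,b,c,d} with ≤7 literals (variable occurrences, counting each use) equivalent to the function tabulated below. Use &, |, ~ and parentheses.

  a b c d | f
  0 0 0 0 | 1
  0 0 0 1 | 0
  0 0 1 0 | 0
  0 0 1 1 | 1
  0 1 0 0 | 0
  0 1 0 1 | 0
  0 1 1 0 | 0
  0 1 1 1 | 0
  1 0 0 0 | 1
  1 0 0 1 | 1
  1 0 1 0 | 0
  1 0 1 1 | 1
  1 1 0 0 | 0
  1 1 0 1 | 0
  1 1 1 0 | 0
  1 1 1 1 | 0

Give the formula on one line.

  ~b = 1111000011110000
  (a | c) = 0011001111111111
  ~d = 1010101010101010
  ~a = 1111111100000000
  (~d & ~a) = 1010101000000000
  ((a | c) | (~d & ~a)) = 1011101111111111
  (~b & ((a | c) | (~d & ~a))) = 1011000011110000
  ~c = 1100110011001100
  (~c | d) = 1101110111011101
  ((~b & ((a | c) | (~d & ~a))) & (~c | d)) = 1001000011010000

((~b & ((a | c) | (~d & ~a))) & (~c | d))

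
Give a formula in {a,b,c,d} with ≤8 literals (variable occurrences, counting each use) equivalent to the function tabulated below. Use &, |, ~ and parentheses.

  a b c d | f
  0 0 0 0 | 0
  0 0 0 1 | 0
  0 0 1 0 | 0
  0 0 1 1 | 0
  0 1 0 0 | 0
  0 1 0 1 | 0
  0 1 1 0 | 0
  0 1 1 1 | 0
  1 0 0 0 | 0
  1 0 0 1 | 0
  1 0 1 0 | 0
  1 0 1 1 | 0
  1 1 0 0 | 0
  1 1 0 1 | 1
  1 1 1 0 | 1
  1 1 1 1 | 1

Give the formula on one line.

  (b & a) = 0000000000001111
  ~b = 1111000011110000
  (c | d) = 0111011101110111
  (~b | (c | d)) = 1111011111110111
  ((b & a) & (~b | (c | d))) = 0000000000000111

((b & a) & (~b | (c | d)))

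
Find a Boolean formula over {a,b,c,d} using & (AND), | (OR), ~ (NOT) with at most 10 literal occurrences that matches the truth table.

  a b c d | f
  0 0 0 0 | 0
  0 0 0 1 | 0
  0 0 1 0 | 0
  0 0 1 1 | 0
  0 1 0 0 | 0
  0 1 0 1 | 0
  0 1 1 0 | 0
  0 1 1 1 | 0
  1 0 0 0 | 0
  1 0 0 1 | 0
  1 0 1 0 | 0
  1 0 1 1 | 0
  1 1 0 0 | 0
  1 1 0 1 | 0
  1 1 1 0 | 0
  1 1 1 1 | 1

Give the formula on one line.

(((a & c) & d) & ((a | (d | ((b | ~d) & ~c))) & b))

  (a & c) = 0000000000110011
  ((a & c) & d) = 0000000000010001
  ~d = 1010101010101010
  (b | ~d) = 1010111110101111
  ~c = 1100110011001100
  ((b | ~d) & ~c) = 1000110010001100
  (d | ((b | ~d) & ~c)) = 1101110111011101
  (a | (d | ((b | ~d) & ~c))) = 1101110111111111
  ((a | (d | ((b | ~d) & ~c))) & b) = 0000110100001111
  (((a & c) & d) & ((a | (d | ((b | ~d) & ~c))) & b)) = 0000000000000001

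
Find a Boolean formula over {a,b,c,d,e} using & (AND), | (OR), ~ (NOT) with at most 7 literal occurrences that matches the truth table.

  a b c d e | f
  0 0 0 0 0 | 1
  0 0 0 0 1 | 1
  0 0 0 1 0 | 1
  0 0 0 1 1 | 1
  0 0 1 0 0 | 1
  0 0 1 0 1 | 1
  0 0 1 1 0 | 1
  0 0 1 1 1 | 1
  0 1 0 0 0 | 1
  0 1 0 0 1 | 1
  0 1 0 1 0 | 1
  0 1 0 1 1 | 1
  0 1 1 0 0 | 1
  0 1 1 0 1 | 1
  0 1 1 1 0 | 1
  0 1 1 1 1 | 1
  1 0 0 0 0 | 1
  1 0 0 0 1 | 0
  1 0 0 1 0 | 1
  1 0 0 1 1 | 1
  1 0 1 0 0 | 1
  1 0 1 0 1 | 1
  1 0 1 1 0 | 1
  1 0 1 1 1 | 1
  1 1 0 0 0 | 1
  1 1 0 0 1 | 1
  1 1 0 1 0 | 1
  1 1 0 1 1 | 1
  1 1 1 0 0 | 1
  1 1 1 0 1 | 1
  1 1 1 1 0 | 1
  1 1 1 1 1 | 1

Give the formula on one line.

  ~e = 10101010101010101010101010101010
  (b | ~e) = 10101010111111111010101011111111
  (~e | d) = 10111011101110111011101110111011
  ~a = 11111111111111110000000000000000
  (~a | c) = 11111111111111110000111100001111
  ((~e | d) | (~a | c)) = 11111111111111111011111110111111
  ((b | ~e) | ((~e | d) | (~a | c))) = 11111111111111111011111111111111

((b | ~e) | ((~e | d) | (~a | c)))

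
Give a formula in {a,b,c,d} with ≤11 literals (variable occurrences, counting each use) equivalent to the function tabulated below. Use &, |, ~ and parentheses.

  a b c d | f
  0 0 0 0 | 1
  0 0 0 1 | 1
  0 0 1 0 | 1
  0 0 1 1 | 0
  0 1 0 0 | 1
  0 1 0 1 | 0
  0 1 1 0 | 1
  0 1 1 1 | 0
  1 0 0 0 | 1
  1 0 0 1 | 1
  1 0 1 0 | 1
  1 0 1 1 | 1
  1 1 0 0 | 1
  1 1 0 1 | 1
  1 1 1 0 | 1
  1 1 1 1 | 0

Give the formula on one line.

(((~d | (~b & a)) | ~c) & ((c | a) | (a | (~b | ~d))))

  ~d = 1010101010101010
  ~b = 1111000011110000
  (~b & a) = 0000000011110000
  (~d | (~b & a)) = 1010101011111010
  ~c = 1100110011001100
  ((~d | (~b & a)) | ~c) = 1110111011111110
  (c | a) = 0011001111111111
  (~b | ~d) = 1111101011111010
  (a | (~b | ~d)) = 1111101011111111
  ((c | a) | (a | (~b | ~d))) = 1111101111111111
  (((~d | (~b & a)) | ~c) & ((c | a) | (a | (~b | ~d)))) = 1110101011111110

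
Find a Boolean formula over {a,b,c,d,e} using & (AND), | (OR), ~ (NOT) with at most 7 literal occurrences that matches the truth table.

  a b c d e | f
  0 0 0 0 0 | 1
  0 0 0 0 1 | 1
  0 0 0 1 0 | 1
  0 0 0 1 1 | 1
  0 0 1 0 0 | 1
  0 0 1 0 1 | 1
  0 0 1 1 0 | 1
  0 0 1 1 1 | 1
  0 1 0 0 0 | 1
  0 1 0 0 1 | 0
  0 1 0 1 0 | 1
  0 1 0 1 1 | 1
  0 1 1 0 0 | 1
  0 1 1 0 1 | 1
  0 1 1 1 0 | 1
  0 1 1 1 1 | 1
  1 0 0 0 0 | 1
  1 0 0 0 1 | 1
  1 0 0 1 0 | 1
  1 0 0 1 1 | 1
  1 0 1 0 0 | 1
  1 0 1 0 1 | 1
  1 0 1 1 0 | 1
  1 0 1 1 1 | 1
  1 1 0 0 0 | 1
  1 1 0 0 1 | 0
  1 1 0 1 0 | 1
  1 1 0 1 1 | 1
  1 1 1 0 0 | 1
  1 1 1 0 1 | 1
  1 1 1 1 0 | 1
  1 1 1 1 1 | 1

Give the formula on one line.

  ~b = 11111111000000001111111100000000
  ~e = 10101010101010101010101010101010
  (~e | d) = 10111011101110111011101110111011
  (~b | (~e | d)) = 11111111101110111111111110111011
  ~d = 11001100110011001100110011001100
  (~e & ~d) = 10001000100010001000100010001000
  (c & e) = 00000101000001010000010100000101
  ((~e & ~d) | (c & e)) = 10001101100011011000110110001101
  ((~b | (~e | d)) | ((~e & ~d) | (c & e))) = 11111111101111111111111110111111

((~b | (~e | d)) | ((~e & ~d) | (c & e)))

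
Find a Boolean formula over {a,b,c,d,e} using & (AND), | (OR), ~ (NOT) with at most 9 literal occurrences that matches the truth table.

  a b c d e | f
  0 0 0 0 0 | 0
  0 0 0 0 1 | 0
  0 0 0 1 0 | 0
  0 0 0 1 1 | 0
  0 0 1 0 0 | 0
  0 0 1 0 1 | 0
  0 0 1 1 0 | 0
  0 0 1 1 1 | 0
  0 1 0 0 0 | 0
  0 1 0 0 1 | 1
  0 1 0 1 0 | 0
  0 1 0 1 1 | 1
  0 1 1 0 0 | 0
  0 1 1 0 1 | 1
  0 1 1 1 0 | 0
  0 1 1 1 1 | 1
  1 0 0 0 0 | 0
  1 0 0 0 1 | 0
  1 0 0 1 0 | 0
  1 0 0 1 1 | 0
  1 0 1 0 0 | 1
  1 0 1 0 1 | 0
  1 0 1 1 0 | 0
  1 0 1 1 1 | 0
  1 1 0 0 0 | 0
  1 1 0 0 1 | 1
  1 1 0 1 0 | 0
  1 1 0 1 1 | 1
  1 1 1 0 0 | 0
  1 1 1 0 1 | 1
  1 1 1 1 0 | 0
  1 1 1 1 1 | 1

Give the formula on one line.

((a & ((c & ~b) & (~e & ~d))) | (e & b))

  ~b = 11111111000000001111111100000000
  (c & ~b) = 00001111000000000000111100000000
  ~e = 10101010101010101010101010101010
  ~d = 11001100110011001100110011001100
  (~e & ~d) = 10001000100010001000100010001000
  ((c & ~b) & (~e & ~d)) = 00001000000000000000100000000000
  (a & ((c & ~b) & (~e & ~d))) = 00000000000000000000100000000000
  (e & b) = 00000000010101010000000001010101
  ((a & ((c & ~b) & (~e & ~d))) | (e & b)) = 00000000010101010000100001010101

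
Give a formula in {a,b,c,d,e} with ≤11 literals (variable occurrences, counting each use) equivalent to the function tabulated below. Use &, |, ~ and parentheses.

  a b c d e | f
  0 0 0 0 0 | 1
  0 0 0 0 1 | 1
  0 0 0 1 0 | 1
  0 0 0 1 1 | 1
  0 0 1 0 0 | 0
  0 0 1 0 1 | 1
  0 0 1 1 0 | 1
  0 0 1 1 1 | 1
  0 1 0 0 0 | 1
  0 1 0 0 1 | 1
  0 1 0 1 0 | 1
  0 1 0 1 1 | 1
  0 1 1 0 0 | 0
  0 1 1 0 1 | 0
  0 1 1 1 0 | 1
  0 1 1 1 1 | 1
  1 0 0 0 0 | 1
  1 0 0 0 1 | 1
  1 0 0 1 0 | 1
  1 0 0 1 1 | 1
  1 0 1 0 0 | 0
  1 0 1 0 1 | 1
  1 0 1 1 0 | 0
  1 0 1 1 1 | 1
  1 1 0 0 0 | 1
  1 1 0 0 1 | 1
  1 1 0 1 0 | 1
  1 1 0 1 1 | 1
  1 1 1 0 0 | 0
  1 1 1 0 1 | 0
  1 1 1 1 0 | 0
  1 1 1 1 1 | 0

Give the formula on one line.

(((((c | ~b) | ~a) & e) & ~b) | (~c | (~a & d)))

  ~b = 11111111000000001111111100000000
  (c | ~b) = 11111111000011111111111100001111
  ~a = 11111111111111110000000000000000
  ((c | ~b) | ~a) = 11111111111111111111111100001111
  (((c | ~b) | ~a) & e) = 01010101010101010101010100000101
  ((((c | ~b) | ~a) & e) & ~b) = 01010101000000000101010100000000
  ~c = 11110000111100001111000011110000
  (~a & d) = 00110011001100110000000000000000
  (~c | (~a & d)) = 11110011111100111111000011110000
  (((((c | ~b) | ~a) & e) & ~b) | (~c | (~a & d))) = 11110111111100111111010111110000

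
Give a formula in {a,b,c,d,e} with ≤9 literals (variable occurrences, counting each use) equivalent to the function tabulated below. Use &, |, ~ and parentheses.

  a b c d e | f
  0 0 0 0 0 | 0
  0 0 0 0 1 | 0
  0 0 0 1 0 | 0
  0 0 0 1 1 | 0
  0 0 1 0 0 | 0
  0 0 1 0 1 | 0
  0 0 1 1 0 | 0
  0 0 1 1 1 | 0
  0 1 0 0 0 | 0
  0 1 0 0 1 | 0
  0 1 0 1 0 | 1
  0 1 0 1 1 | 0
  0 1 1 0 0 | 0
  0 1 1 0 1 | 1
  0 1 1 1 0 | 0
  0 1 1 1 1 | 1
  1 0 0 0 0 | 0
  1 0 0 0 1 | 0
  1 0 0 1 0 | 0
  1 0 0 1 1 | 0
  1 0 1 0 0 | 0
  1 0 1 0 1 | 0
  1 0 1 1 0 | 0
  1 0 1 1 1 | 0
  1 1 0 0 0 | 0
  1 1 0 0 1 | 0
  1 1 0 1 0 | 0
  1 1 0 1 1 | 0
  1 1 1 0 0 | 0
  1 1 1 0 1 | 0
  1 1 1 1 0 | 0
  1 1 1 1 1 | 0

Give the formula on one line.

  ~a = 11111111111111110000000000000000
  (b & ~a) = 00000000111111110000000000000000
  ~d = 11001100110011001100110011001100
  (b | ~d) = 11001100111111111100110011111111
  (d & (b | ~d)) = 00000000001100110000000000110011
  ~e = 10101010101010101010101010101010
  ~c = 11110000111100001111000011110000
  (~e & ~c) = 10100000101000001010000010100000
  ((d & (b | ~d)) & (~e & ~c)) = 00000000001000000000000000100000
  (c & e) = 00000101000001010000010100000101
  (((d & (b | ~d)) & (~e & ~c)) | (c & e)) = 00000101001001010000010100100101
  ((b & ~a) & (((d & (b | ~d)) & (~e & ~c)) | (c & e))) = 00000000001001010000000000000000

((b & ~a) & (((d & (b | ~d)) & (~e & ~c)) | (c & e)))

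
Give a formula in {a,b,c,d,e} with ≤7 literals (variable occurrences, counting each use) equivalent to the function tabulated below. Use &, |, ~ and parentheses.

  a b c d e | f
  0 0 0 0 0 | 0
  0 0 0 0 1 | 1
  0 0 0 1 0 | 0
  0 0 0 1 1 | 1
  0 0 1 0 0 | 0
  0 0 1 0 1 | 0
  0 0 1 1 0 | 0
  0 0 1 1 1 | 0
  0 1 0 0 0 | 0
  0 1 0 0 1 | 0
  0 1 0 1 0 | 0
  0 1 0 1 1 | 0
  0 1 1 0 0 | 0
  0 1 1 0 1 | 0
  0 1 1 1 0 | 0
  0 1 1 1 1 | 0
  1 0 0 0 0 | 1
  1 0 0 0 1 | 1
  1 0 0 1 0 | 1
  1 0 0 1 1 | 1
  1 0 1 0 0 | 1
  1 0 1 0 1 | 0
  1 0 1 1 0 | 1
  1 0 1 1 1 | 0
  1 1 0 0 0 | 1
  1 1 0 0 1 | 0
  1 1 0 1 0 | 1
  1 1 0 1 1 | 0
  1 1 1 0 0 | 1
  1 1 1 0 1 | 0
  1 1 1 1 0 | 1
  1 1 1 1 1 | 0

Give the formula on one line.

  ~e = 10101010101010101010101010101010
  (a & ~e) = 00000000000000001010101010101010
  ~b = 11111111000000001111111100000000
  (e & ~b) = 01010101000000000101010100000000
  ~c = 11110000111100001111000011110000
  (~e | ~c) = 11111010111110101111101011111010
  ((e & ~b) & (~e | ~c)) = 01010000000000000101000000000000
  ((a & ~e) | ((e & ~b) & (~e | ~c))) = 01010000000000001111101010101010

((a & ~e) | ((e & ~b) & (~e | ~c)))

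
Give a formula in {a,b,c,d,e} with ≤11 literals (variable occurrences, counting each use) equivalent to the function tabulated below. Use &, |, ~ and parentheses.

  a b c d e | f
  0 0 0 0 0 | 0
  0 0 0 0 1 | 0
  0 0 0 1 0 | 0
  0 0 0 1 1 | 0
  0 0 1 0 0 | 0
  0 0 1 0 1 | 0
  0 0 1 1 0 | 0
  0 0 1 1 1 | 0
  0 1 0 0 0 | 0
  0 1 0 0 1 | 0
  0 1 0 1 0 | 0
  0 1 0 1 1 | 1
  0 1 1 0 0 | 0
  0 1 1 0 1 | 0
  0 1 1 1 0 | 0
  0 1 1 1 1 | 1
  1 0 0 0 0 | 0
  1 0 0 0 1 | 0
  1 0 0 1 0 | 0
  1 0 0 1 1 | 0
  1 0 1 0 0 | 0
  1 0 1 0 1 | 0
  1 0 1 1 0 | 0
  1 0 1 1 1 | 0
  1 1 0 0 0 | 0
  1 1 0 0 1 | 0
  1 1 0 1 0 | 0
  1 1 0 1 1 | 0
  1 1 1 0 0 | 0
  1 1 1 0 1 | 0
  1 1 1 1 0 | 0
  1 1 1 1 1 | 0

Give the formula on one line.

((((~e & (c | d)) | d) & ((~a & (b | e)) & e)) & b)

  ~e = 10101010101010101010101010101010
  (c | d) = 00111111001111110011111100111111
  (~e & (c | d)) = 00101010001010100010101000101010
  ((~e & (c | d)) | d) = 00111011001110110011101100111011
  ~a = 11111111111111110000000000000000
  (b | e) = 01010101111111110101010111111111
  (~a & (b | e)) = 01010101111111110000000000000000
  ((~a & (b | e)) & e) = 01010101010101010000000000000000
  (((~e & (c | d)) | d) & ((~a & (b | e)) & e)) = 00010001000100010000000000000000
  ((((~e & (c | d)) | d) & ((~a & (b | e)) & e)) & b) = 00000000000100010000000000000000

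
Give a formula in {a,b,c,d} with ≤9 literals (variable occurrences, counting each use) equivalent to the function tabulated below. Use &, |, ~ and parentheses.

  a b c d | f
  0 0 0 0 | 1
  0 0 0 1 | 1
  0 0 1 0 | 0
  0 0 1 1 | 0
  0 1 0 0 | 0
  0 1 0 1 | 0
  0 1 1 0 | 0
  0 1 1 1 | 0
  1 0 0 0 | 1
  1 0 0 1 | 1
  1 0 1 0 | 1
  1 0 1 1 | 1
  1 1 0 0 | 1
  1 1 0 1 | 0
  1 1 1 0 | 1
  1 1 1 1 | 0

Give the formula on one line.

((~c | (a & c)) & ((b & (~d & a)) | ~b))

  ~c = 1100110011001100
  (a & c) = 0000000000110011
  (~c | (a & c)) = 1100110011111111
  ~d = 1010101010101010
  (~d & a) = 0000000010101010
  (b & (~d & a)) = 0000000000001010
  ~b = 1111000011110000
  ((b & (~d & a)) | ~b) = 1111000011111010
  ((~c | (a & c)) & ((b & (~d & a)) | ~b)) = 1100000011111010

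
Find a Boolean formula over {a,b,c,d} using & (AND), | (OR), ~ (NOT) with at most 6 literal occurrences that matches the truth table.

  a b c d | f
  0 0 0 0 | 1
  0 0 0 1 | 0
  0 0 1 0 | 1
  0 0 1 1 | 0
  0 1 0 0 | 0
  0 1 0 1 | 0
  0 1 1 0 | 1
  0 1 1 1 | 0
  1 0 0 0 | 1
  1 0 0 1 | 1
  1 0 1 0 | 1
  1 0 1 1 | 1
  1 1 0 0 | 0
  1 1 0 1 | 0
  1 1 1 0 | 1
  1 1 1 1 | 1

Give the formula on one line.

  ~b = 1111000011110000
  (c | ~b) = 1111001111110011
  ~d = 1010101010101010
  (a | ~d) = 1010101011111111
  ((c | ~b) & (a | ~d)) = 1010001011110011

((c | ~b) & (a | ~d))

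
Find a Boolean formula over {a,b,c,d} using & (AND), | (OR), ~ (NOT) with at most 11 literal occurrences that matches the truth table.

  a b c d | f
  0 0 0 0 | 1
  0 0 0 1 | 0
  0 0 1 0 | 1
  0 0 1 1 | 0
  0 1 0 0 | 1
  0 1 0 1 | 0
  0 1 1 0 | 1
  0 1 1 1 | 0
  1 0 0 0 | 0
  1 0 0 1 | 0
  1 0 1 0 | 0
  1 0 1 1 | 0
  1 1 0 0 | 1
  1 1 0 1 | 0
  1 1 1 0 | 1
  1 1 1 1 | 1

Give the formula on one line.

  (c & a) = 0000000000110011
  ~d = 1010101010101010
  (~d | b) = 1010111110101111
  ~b = 1111000011110000
  (~d | ~b) = 1111101011111010
  ((~d | b) & (~d | ~b)) = 1010101010101010
  ((c & a) | ((~d | b) & (~d | ~b))) = 1010101010111011
  ~a = 1111111100000000
  (a & b) = 0000000000001111
  (~a | (a & b)) = 1111111100001111
  (((c & a) | ((~d | b) & (~d | ~b))) & (~a | (a & b))) = 1010101000001011

(((c & a) | ((~d | b) & (~d | ~b))) & (~a | (a & b)))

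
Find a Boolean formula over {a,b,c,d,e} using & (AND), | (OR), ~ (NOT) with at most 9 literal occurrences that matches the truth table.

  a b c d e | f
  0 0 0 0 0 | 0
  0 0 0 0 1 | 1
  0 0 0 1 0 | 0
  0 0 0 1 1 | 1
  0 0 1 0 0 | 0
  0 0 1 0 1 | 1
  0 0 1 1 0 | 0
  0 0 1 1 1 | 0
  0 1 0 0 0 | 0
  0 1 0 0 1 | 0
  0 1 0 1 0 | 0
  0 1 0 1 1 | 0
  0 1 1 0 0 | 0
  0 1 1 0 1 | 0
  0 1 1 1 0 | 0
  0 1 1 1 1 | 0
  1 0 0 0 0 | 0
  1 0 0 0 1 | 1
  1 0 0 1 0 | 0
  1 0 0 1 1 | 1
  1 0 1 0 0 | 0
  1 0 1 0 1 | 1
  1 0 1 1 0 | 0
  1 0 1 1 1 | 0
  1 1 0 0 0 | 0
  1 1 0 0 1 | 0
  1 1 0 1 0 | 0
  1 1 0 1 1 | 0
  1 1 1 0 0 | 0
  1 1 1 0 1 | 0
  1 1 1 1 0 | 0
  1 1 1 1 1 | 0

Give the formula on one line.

  ~b = 11111111000000001111111100000000
  (e & ~b) = 01010101000000000101010100000000
  ~c = 11110000111100001111000011110000
  ~d = 11001100110011001100110011001100
  (~c & ~d) = 11000000110000001100000011000000
  ~a = 11111111111111110000000000000000
  (~a & b) = 00000000111111110000000000000000
  ((~c & ~d) | (~a & b)) = 11000000111111111100000011000000
  (((~c & ~d) | (~a & b)) | ~d) = 11001100111111111100110011001100
  (~c | (((~c & ~d) | (~a & b)) | ~d)) = 11111100111111111111110011111100
  ((e & ~b) & (~c | (((~c & ~d) | (~a & b)) | ~d))) = 01010100000000000101010000000000

((e & ~b) & (~c | (((~c & ~d) | (~a & b)) | ~d)))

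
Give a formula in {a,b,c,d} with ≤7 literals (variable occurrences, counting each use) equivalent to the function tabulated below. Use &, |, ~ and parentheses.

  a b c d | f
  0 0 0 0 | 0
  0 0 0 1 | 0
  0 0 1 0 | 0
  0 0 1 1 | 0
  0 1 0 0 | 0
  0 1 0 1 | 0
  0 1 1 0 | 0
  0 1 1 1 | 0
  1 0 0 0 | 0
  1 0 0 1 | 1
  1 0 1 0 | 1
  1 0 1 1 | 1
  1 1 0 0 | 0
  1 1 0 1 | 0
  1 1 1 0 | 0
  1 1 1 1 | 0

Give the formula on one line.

  (c | d) = 0111011101110111
  ~b = 1111000011110000
  (~b & a) = 0000000011110000
  ((c | d) & (~b & a)) = 0000000001110000

((c | d) & (~b & a))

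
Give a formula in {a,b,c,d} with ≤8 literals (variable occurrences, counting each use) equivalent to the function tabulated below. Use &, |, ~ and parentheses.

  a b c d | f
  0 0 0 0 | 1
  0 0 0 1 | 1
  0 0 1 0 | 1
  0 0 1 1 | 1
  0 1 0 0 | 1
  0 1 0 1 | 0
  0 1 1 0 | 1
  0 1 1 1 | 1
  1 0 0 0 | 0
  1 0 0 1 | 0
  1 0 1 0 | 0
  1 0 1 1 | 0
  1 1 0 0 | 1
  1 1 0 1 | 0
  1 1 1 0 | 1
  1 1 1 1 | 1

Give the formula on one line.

((~a | b) & (~b | (~d | c)))

  ~a = 1111111100000000
  (~a | b) = 1111111100001111
  ~b = 1111000011110000
  ~d = 1010101010101010
  (~d | c) = 1011101110111011
  (~b | (~d | c)) = 1111101111111011
  ((~a | b) & (~b | (~d | c))) = 1111101100001011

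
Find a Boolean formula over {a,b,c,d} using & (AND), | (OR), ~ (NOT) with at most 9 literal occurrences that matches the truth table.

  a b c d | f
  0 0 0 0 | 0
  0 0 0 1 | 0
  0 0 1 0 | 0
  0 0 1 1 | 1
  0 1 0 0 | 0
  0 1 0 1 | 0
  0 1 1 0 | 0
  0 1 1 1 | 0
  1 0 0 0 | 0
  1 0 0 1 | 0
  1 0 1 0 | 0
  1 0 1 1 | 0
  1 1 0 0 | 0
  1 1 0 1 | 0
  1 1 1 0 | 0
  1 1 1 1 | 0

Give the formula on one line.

(((~a & ((a | ~b) | ~d)) & d) & (c | ~d))

  ~a = 1111111100000000
  ~b = 1111000011110000
  (a | ~b) = 1111000011111111
  ~d = 1010101010101010
  ((a | ~b) | ~d) = 1111101011111111
  (~a & ((a | ~b) | ~d)) = 1111101000000000
  ((~a & ((a | ~b) | ~d)) & d) = 0101000000000000
  (c | ~d) = 1011101110111011
  (((~a & ((a | ~b) | ~d)) & d) & (c | ~d)) = 0001000000000000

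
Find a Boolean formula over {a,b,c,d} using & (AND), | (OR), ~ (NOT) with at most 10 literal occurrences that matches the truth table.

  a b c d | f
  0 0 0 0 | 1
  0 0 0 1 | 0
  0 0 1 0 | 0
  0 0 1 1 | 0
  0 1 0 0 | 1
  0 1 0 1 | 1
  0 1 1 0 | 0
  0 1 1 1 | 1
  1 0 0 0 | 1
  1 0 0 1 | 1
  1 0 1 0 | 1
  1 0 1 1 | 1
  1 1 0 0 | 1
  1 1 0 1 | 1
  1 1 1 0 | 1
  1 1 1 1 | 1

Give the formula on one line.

  (d & b) = 0000010100000101
  (c & a) = 0000000000110011
  ~d = 1010101010101010
  ((c & a) & ~d) = 0000000000100010
  ((d & b) | ((c & a) & ~d)) = 0000010100100111
  ~c = 1100110011001100
  (~c & ~d) = 1000100010001000
  ((~c & ~d) | a) = 1000100011111111
  (((d & b) | ((c & a) & ~d)) | ((~c & ~d) | a)) = 1000110111111111

(((d & b) | ((c & a) & ~d)) | ((~c & ~d) | a))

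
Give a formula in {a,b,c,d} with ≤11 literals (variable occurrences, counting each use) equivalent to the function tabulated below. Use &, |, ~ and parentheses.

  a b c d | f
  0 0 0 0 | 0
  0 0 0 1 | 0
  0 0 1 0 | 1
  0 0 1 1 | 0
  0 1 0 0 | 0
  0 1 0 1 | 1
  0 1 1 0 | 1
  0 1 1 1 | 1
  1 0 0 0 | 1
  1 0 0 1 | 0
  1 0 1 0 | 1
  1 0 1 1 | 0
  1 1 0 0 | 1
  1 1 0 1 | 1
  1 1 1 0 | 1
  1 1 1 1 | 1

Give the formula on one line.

((((a & ~c) | d) | ((d & ~c) | c)) & (b | ~d))

  ~c = 1100110011001100
  (a & ~c) = 0000000011001100
  ((a & ~c) | d) = 0101010111011101
  (d & ~c) = 0100010001000100
  ((d & ~c) | c) = 0111011101110111
  (((a & ~c) | d) | ((d & ~c) | c)) = 0111011111111111
  ~d = 1010101010101010
  (b | ~d) = 1010111110101111
  ((((a & ~c) | d) | ((d & ~c) | c)) & (b | ~d)) = 0010011110101111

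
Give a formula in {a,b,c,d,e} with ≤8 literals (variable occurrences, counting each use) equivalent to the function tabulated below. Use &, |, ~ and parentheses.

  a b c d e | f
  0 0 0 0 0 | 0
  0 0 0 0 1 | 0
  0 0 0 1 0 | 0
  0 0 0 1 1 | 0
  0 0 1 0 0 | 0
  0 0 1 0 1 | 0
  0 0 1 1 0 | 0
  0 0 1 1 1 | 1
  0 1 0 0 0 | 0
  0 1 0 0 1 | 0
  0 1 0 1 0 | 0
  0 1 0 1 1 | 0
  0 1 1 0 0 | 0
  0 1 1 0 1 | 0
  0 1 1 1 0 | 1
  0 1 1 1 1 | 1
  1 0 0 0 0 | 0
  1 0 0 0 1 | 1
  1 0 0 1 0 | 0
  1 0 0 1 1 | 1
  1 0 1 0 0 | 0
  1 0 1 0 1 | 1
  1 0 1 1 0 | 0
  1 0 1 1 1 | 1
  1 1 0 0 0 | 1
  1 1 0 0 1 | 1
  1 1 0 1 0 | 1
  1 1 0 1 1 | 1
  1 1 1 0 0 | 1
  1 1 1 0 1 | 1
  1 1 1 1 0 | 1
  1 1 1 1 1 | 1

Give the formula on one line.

  (a | c) = 00001111000011111111111111111111
  (a | d) = 00110011001100111111111111111111
  ((a | c) & (a | d)) = 00000011000000111111111111111111
  (e | b) = 01010101111111110101010111111111
  (((a | c) & (a | d)) & (e | b)) = 00000001000000110101010111111111

(((a | c) & (a | d)) & (e | b))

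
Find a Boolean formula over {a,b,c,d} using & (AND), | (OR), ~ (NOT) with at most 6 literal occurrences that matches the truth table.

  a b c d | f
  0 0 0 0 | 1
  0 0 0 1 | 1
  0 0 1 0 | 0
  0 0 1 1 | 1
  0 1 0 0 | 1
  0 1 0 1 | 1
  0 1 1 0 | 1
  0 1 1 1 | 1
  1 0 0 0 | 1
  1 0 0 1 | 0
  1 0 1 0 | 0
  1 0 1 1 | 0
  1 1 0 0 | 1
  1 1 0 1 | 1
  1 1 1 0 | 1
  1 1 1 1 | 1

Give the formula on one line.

  ~a = 1111111100000000
  (~a & d) = 0101010100000000
  ((~a & d) | b) = 0101111100001111
  ~c = 1100110011001100
  ~d = 1010101010101010
  (~c & ~d) = 1000100010001000
  ((~c & ~d) | b) = 1000111110001111
  (((~a & d) | b) | ((~c & ~d) | b)) = 1101111110001111

(((~a & d) | b) | ((~c & ~d) | b))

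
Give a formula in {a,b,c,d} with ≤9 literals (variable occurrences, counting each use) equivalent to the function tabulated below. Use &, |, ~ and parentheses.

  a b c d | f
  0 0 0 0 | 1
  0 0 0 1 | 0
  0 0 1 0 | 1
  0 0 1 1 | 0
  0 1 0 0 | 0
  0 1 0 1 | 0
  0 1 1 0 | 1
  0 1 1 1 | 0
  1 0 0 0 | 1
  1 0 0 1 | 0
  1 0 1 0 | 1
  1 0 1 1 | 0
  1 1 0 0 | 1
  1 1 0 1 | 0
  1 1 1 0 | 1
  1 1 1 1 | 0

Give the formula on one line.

  ~d = 1010101010101010
  ~b = 1111000011110000
  (~b | d) = 1111010111110101
  ((~b | d) | c) = 1111011111110111
  (~d & ((~b | d) | c)) = 1010001010100010
  (~d & a) = 0000000010101010
  ((~d & ((~b | d) | c)) | (~d & a)) = 1010001010101010

((~d & ((~b | d) | c)) | (~d & a))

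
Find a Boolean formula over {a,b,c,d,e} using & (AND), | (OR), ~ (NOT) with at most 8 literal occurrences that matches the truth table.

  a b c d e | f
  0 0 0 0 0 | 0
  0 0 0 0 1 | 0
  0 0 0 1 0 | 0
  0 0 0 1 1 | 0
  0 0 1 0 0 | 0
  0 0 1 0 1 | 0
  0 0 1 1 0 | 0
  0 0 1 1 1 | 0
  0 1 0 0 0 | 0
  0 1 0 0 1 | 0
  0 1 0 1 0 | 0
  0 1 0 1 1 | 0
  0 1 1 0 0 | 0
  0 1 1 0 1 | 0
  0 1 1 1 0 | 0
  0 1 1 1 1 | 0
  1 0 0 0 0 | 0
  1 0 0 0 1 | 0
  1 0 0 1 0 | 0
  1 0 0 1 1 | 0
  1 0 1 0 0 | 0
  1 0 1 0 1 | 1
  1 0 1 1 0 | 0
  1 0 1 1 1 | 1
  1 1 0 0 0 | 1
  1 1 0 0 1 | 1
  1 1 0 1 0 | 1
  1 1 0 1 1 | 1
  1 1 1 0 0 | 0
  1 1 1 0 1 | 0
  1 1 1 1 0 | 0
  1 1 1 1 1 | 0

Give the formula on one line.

(((~b & e) | ~c) & (a & ((b | c) | ~a)))

  ~b = 11111111000000001111111100000000
  (~b & e) = 01010101000000000101010100000000
  ~c = 11110000111100001111000011110000
  ((~b & e) | ~c) = 11110101111100001111010111110000
  (b | c) = 00001111111111110000111111111111
  ~a = 11111111111111110000000000000000
  ((b | c) | ~a) = 11111111111111110000111111111111
  (a & ((b | c) | ~a)) = 00000000000000000000111111111111
  (((~b & e) | ~c) & (a & ((b | c) | ~a))) = 00000000000000000000010111110000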